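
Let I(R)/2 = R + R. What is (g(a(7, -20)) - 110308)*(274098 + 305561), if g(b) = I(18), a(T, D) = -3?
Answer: -63899289524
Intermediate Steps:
I(R) = 4*R (I(R) = 2*(R + R) = 2*(2*R) = 4*R)
g(b) = 72 (g(b) = 4*18 = 72)
(g(a(7, -20)) - 110308)*(274098 + 305561) = (72 - 110308)*(274098 + 305561) = -110236*579659 = -63899289524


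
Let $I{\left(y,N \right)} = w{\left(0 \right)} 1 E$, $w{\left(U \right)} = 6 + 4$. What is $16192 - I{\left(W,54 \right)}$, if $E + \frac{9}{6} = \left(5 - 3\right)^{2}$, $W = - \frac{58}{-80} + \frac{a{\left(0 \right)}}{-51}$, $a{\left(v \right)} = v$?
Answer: $16167$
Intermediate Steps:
$W = \frac{29}{40}$ ($W = - \frac{58}{-80} + \frac{0}{-51} = \left(-58\right) \left(- \frac{1}{80}\right) + 0 \left(- \frac{1}{51}\right) = \frac{29}{40} + 0 = \frac{29}{40} \approx 0.725$)
$w{\left(U \right)} = 10$
$E = \frac{5}{2}$ ($E = - \frac{3}{2} + \left(5 - 3\right)^{2} = - \frac{3}{2} + 2^{2} = - \frac{3}{2} + 4 = \frac{5}{2} \approx 2.5$)
$I{\left(y,N \right)} = 25$ ($I{\left(y,N \right)} = 10 \cdot 1 \cdot \frac{5}{2} = 10 \cdot \frac{5}{2} = 25$)
$16192 - I{\left(W,54 \right)} = 16192 - 25 = 16167$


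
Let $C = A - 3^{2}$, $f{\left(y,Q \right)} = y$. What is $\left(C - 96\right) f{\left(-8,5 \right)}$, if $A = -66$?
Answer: $1368$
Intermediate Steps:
$C = -75$ ($C = -66 - 3^{2} = -66 - 9 = -75$)
$\left(C - 96\right) f{\left(-8,5 \right)} = \left(-75 - 96\right) \left(-8\right) = \left(-171\right) \left(-8\right) = 1368$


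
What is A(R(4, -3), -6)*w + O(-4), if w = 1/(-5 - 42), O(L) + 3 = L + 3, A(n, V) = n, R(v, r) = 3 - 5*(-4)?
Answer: -211/47 ≈ -4.4894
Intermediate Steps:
R(v, r) = 23 (R(v, r) = 3 + 20 = 23)
O(L) = L (O(L) = -3 + (L + 3) = -3 + (3 + L) = L)
w = -1/47 (w = 1/(-47) = -1/47 ≈ -0.021277)
A(R(4, -3), -6)*w + O(-4) = 23*(-1/47) - 4 = -23/47 - 4 = -211/47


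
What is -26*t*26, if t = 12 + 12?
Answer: -16224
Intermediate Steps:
t = 24
-26*t*26 = -26*24*26 = -624*26 = -16224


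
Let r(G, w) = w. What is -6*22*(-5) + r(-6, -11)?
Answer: 649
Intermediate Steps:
-6*22*(-5) + r(-6, -11) = -6*22*(-5) - 11 = -132*(-5) - 11 = 660 - 11 = 649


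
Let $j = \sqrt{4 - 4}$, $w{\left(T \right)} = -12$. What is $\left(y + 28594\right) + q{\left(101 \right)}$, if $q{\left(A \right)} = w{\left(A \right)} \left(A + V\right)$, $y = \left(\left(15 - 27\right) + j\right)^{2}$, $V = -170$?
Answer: $29566$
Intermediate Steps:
$j = 0$ ($j = \sqrt{0} = 0$)
$y = 144$ ($y = \left(\left(15 - 27\right) + 0\right)^{2} = \left(-12 + 0\right)^{2} = \left(-12\right)^{2} = 144$)
$q{\left(A \right)} = 2040 - 12 A$ ($q{\left(A \right)} = - 12 \left(A - 170\right) = - 12 \left(-170 + A\right) = 2040 - 12 A$)
$\left(y + 28594\right) + q{\left(101 \right)} = \left(144 + 28594\right) + \left(2040 - 1212\right) = 28738 + \left(2040 - 1212\right) = 28738 + 828 = 29566$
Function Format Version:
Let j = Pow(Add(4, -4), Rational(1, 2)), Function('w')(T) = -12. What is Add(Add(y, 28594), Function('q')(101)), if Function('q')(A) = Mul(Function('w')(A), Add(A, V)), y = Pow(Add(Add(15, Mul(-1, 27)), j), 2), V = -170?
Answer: 29566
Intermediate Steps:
j = 0 (j = Pow(0, Rational(1, 2)) = 0)
y = 144 (y = Pow(Add(Add(15, Mul(-1, 27)), 0), 2) = Pow(Add(Add(15, -27), 0), 2) = Pow(Add(-12, 0), 2) = Pow(-12, 2) = 144)
Function('q')(A) = Add(2040, Mul(-12, A)) (Function('q')(A) = Mul(-12, Add(A, -170)) = Mul(-12, Add(-170, A)) = Add(2040, Mul(-12, A)))
Add(Add(y, 28594), Function('q')(101)) = Add(Add(144, 28594), Add(2040, Mul(-12, 101))) = Add(28738, Add(2040, -1212)) = Add(28738, 828) = 29566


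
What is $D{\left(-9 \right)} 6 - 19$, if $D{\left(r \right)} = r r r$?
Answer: $-4393$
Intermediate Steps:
$D{\left(r \right)} = r^{3}$ ($D{\left(r \right)} = r^{2} r = r^{3}$)
$D{\left(-9 \right)} 6 - 19 = \left(-9\right)^{3} \cdot 6 - 19 = \left(-729\right) 6 - 19 = -4374 - 19 = -4393$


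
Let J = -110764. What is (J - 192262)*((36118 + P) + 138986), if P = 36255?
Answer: -64047272334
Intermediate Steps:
(J - 192262)*((36118 + P) + 138986) = (-110764 - 192262)*((36118 + 36255) + 138986) = -303026*(72373 + 138986) = -303026*211359 = -64047272334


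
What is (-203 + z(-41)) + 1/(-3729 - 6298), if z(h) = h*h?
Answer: 14819905/10027 ≈ 1478.0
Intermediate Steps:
z(h) = h**2
(-203 + z(-41)) + 1/(-3729 - 6298) = (-203 + (-41)**2) + 1/(-3729 - 6298) = (-203 + 1681) + 1/(-10027) = 1478 - 1/10027 = 14819905/10027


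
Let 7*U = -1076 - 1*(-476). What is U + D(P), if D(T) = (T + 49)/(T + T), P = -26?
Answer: -31361/364 ≈ -86.157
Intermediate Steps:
U = -600/7 (U = (-1076 - 1*(-476))/7 = (-1076 + 476)/7 = (1/7)*(-600) = -600/7 ≈ -85.714)
D(T) = (49 + T)/(2*T) (D(T) = (49 + T)/((2*T)) = (49 + T)*(1/(2*T)) = (49 + T)/(2*T))
U + D(P) = -600/7 + (1/2)*(49 - 26)/(-26) = -600/7 + (1/2)*(-1/26)*23 = -600/7 - 23/52 = -31361/364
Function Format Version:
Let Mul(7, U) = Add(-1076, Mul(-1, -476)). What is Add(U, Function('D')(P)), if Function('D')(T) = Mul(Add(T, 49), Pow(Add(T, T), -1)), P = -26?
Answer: Rational(-31361, 364) ≈ -86.157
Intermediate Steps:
U = Rational(-600, 7) (U = Mul(Rational(1, 7), Add(-1076, Mul(-1, -476))) = Mul(Rational(1, 7), Add(-1076, 476)) = Mul(Rational(1, 7), -600) = Rational(-600, 7) ≈ -85.714)
Function('D')(T) = Mul(Rational(1, 2), Pow(T, -1), Add(49, T)) (Function('D')(T) = Mul(Add(49, T), Pow(Mul(2, T), -1)) = Mul(Add(49, T), Mul(Rational(1, 2), Pow(T, -1))) = Mul(Rational(1, 2), Pow(T, -1), Add(49, T)))
Add(U, Function('D')(P)) = Add(Rational(-600, 7), Mul(Rational(1, 2), Pow(-26, -1), Add(49, -26))) = Add(Rational(-600, 7), Mul(Rational(1, 2), Rational(-1, 26), 23)) = Add(Rational(-600, 7), Rational(-23, 52)) = Rational(-31361, 364)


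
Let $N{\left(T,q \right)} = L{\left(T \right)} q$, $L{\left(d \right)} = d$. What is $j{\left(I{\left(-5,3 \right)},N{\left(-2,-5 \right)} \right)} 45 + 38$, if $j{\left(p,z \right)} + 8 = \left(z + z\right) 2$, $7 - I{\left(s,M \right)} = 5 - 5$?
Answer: $1478$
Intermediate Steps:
$I{\left(s,M \right)} = 7$ ($I{\left(s,M \right)} = 7 - \left(5 - 5\right) = 7 - 0 = 7 + 0 = 7$)
$N{\left(T,q \right)} = T q$
$j{\left(p,z \right)} = -8 + 4 z$ ($j{\left(p,z \right)} = -8 + \left(z + z\right) 2 = -8 + 2 z 2 = -8 + 4 z$)
$j{\left(I{\left(-5,3 \right)},N{\left(-2,-5 \right)} \right)} 45 + 38 = \left(-8 + 4 \left(\left(-2\right) \left(-5\right)\right)\right) 45 + 38 = \left(-8 + 4 \cdot 10\right) 45 + 38 = \left(-8 + 40\right) 45 + 38 = 32 \cdot 45 + 38 = 1440 + 38 = 1478$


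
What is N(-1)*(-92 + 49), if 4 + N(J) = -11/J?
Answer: -301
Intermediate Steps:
N(J) = -4 - 11/J
N(-1)*(-92 + 49) = (-4 - 11/(-1))*(-92 + 49) = (-4 - 11*(-1))*(-43) = (-4 + 11)*(-43) = 7*(-43) = -301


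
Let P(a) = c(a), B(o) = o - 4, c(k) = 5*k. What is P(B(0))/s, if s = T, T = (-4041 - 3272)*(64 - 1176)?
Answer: -5/2033014 ≈ -2.4594e-6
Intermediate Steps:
B(o) = -4 + o
T = 8132056 (T = -7313*(-1112) = 8132056)
s = 8132056
P(a) = 5*a
P(B(0))/s = (5*(-4 + 0))/8132056 = (5*(-4))*(1/8132056) = -20*1/8132056 = -5/2033014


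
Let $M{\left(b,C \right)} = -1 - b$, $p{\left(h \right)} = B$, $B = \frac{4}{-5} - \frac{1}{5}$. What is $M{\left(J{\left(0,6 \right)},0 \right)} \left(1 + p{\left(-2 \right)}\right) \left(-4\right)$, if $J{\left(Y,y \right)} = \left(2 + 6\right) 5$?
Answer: $0$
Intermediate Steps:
$B = -1$ ($B = 4 \left(- \frac{1}{5}\right) - \frac{1}{5} = - \frac{4}{5} - \frac{1}{5} = -1$)
$p{\left(h \right)} = -1$
$J{\left(Y,y \right)} = 40$ ($J{\left(Y,y \right)} = 8 \cdot 5 = 40$)
$M{\left(J{\left(0,6 \right)},0 \right)} \left(1 + p{\left(-2 \right)}\right) \left(-4\right) = \left(-1 - 40\right) \left(1 - 1\right) \left(-4\right) = \left(-1 - 40\right) 0 \left(-4\right) = \left(-41\right) 0 = 0$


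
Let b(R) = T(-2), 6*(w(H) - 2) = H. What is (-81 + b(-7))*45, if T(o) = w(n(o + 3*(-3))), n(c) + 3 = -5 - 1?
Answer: -7245/2 ≈ -3622.5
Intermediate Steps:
n(c) = -9 (n(c) = -3 + (-5 - 1) = -3 - 6 = -9)
w(H) = 2 + H/6
T(o) = ½ (T(o) = 2 + (⅙)*(-9) = 2 - 3/2 = ½)
b(R) = ½
(-81 + b(-7))*45 = (-81 + ½)*45 = -161/2*45 = -7245/2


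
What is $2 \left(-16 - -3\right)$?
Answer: $-26$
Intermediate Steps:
$2 \left(-16 - -3\right) = 2 \left(-16 + 3\right) = 2 \left(-13\right) = -26$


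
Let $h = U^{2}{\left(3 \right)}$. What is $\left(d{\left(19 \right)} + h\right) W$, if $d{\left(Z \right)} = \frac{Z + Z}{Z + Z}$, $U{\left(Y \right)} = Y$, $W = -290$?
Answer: $-2900$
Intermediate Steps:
$d{\left(Z \right)} = 1$ ($d{\left(Z \right)} = \frac{2 Z}{2 Z} = 2 Z \frac{1}{2 Z} = 1$)
$h = 9$ ($h = 3^{2} = 9$)
$\left(d{\left(19 \right)} + h\right) W = \left(1 + 9\right) \left(-290\right) = 10 \left(-290\right) = -2900$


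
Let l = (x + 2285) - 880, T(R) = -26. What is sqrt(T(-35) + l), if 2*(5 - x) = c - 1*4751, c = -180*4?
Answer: sqrt(16478)/2 ≈ 64.183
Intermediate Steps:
c = -720
x = 5481/2 (x = 5 - (-720 - 1*4751)/2 = 5 - (-720 - 4751)/2 = 5 - 1/2*(-5471) = 5 + 5471/2 = 5481/2 ≈ 2740.5)
l = 8291/2 (l = (5481/2 + 2285) - 880 = 10051/2 - 880 = 8291/2 ≈ 4145.5)
sqrt(T(-35) + l) = sqrt(-26 + 8291/2) = sqrt(8239/2) = sqrt(16478)/2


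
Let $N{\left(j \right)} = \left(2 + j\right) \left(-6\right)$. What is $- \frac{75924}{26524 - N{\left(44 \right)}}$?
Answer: $- \frac{18981}{6700} \approx -2.833$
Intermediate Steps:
$N{\left(j \right)} = -12 - 6 j$
$- \frac{75924}{26524 - N{\left(44 \right)}} = - \frac{75924}{26524 - \left(-12 - 264\right)} = - \frac{75924}{26524 - -276} = - \frac{75924}{26524 + 276} = - \frac{75924}{26800} = \left(-75924\right) \frac{1}{26800} = - \frac{18981}{6700}$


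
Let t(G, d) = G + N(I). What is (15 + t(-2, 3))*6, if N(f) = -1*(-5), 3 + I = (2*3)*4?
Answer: 108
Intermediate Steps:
I = 21 (I = -3 + (2*3)*4 = -3 + 6*4 = -3 + 24 = 21)
N(f) = 5
t(G, d) = 5 + G (t(G, d) = G + 5 = 5 + G)
(15 + t(-2, 3))*6 = (15 + (5 - 2))*6 = (15 + 3)*6 = 18*6 = 108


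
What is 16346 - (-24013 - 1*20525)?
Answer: 60884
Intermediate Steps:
16346 - (-24013 - 1*20525) = 16346 - (-24013 - 20525) = 16346 - 1*(-44538) = 16346 + 44538 = 60884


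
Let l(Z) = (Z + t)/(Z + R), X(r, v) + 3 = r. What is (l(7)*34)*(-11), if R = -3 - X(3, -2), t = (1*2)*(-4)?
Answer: 187/2 ≈ 93.500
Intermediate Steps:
t = -8 (t = 2*(-4) = -8)
X(r, v) = -3 + r
R = -3 (R = -3 - (-3 + 3) = -3 - 1*0 = -3 + 0 = -3)
l(Z) = (-8 + Z)/(-3 + Z) (l(Z) = (Z - 8)/(Z - 3) = (-8 + Z)/(-3 + Z))
(l(7)*34)*(-11) = (((-8 + 7)/(-3 + 7))*34)*(-11) = ((-1/4)*34)*(-11) = (((1/4)*(-1))*34)*(-11) = -1/4*34*(-11) = -17/2*(-11) = 187/2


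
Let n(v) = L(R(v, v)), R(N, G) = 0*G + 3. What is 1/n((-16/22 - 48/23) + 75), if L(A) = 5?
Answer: 1/5 ≈ 0.20000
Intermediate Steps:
R(N, G) = 3 (R(N, G) = 0 + 3 = 3)
n(v) = 5
1/n((-16/22 - 48/23) + 75) = 1/5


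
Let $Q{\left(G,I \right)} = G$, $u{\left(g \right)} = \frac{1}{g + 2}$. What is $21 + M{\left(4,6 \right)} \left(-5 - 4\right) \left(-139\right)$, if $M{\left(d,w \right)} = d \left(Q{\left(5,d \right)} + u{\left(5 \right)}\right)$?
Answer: $\frac{180291}{7} \approx 25756.0$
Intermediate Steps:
$u{\left(g \right)} = \frac{1}{2 + g}$
$M{\left(d,w \right)} = \frac{36 d}{7}$ ($M{\left(d,w \right)} = d \left(5 + \frac{1}{2 + 5}\right) = d \left(5 + \frac{1}{7}\right) = d \frac{36}{7} = \frac{36 d}{7}$)
$21 + M{\left(4,6 \right)} \left(-5 - 4\right) \left(-139\right) = 21 + \frac{36}{7} \cdot 4 \left(-5 - 4\right) \left(-139\right) = 21 + \frac{144}{7} \left(-9\right) \left(-139\right) = 21 - - \frac{180144}{7} = 21 + \frac{180144}{7} = \frac{180291}{7}$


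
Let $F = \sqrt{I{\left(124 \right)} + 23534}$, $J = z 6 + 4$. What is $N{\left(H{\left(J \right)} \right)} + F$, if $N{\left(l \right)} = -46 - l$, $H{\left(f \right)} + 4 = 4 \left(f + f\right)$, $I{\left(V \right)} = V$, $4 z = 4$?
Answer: $-122 + \sqrt{23658} \approx 31.812$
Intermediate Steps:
$z = 1$ ($z = \frac{1}{4} \cdot 4 = 1$)
$J = 10$ ($J = 1 \cdot 6 + 4 = 6 + 4 = 10$)
$H{\left(f \right)} = -4 + 8 f$ ($H{\left(f \right)} = -4 + 4 \left(f + f\right) = -4 + 4 \cdot 2 f = -4 + 8 f$)
$F = \sqrt{23658}$ ($F = \sqrt{124 + 23534} = \sqrt{23658} \approx 153.81$)
$N{\left(H{\left(J \right)} \right)} + F = \left(-46 - \left(-4 + 8 \cdot 10\right)\right) + \sqrt{23658} = \left(-46 - \left(-4 + 80\right)\right) + \sqrt{23658} = \left(-46 - 76\right) + \sqrt{23658} = -122 + \sqrt{23658}$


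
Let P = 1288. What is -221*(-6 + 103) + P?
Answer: -20149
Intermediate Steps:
-221*(-6 + 103) + P = -221*(-6 + 103) + 1288 = -221*97 + 1288 = -21437 + 1288 = -20149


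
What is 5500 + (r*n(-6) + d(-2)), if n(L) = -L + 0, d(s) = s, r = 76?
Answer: 5954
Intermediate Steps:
n(L) = -L
5500 + (r*n(-6) + d(-2)) = 5500 + (76*(-1*(-6)) - 2) = 5500 + (76*6 - 2) = 5500 + (456 - 2) = 5500 + 454 = 5954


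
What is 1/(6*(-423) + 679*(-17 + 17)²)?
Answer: -1/2538 ≈ -0.00039401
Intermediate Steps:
1/(6*(-423) + 679*(-17 + 17)²) = 1/(-2538 + 679*0²) = 1/(-2538 + 679*0) = 1/(-2538 + 0) = 1/(-2538) = -1/2538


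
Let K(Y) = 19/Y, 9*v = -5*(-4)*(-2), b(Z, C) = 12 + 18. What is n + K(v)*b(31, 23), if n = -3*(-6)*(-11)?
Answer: -1305/4 ≈ -326.25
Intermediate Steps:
b(Z, C) = 30
v = -40/9 (v = (-5*(-4)*(-2))/9 = (20*(-2))/9 = (⅑)*(-40) = -40/9 ≈ -4.4444)
n = -198 (n = 18*(-11) = -198)
n + K(v)*b(31, 23) = -198 + (19/(-40/9))*30 = -198 + (19*(-9/40))*30 = -198 - 171/40*30 = -198 - 513/4 = -1305/4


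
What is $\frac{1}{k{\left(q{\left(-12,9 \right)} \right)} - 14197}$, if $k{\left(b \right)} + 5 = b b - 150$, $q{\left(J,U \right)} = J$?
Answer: $- \frac{1}{14208} \approx -7.0383 \cdot 10^{-5}$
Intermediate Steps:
$k{\left(b \right)} = -155 + b^{2}$ ($k{\left(b \right)} = -5 + \left(b b - 150\right) = -5 + \left(b^{2} - 150\right) = -5 + \left(-150 + b^{2}\right) = -155 + b^{2}$)
$\frac{1}{k{\left(q{\left(-12,9 \right)} \right)} - 14197} = \frac{1}{\left(-155 + \left(-12\right)^{2}\right) - 14197} = \frac{1}{\left(-155 + 144\right) - 14197} = \frac{1}{-11 - 14197} = \frac{1}{-14208} = - \frac{1}{14208}$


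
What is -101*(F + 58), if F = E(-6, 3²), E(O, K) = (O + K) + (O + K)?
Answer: -6464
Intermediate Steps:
E(O, K) = 2*K + 2*O (E(O, K) = (K + O) + (K + O) = 2*K + 2*O)
F = 6 (F = 2*3² + 2*(-6) = 2*9 - 12 = 18 - 12 = 6)
-101*(F + 58) = -101*(6 + 58) = -101*64 = -6464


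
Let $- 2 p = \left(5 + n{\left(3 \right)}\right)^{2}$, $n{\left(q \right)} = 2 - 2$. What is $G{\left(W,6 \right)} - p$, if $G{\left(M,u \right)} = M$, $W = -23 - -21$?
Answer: $\frac{21}{2} \approx 10.5$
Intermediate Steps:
$W = -2$ ($W = -23 + 21 = -2$)
$n{\left(q \right)} = 0$
$p = - \frac{25}{2}$ ($p = - \frac{\left(5 + 0\right)^{2}}{2} = - \frac{5^{2}}{2} = \left(- \frac{1}{2}\right) 25 = - \frac{25}{2} \approx -12.5$)
$G{\left(W,6 \right)} - p = -2 - - \frac{25}{2} = -2 + \frac{25}{2} = \frac{21}{2}$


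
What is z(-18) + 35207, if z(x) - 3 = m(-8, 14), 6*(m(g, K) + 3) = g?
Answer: 105617/3 ≈ 35206.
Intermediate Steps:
m(g, K) = -3 + g/6
z(x) = -4/3 (z(x) = 3 + (-3 + (⅙)*(-8)) = 3 + (-3 - 4/3) = 3 - 13/3 = -4/3)
z(-18) + 35207 = -4/3 + 35207 = 105617/3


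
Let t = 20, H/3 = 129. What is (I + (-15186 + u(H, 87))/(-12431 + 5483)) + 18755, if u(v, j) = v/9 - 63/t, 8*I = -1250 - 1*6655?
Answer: 2469187873/138960 ≈ 17769.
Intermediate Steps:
H = 387 (H = 3*129 = 387)
I = -7905/8 (I = (-1250 - 1*6655)/8 = (-1250 - 6655)/8 = (⅛)*(-7905) = -7905/8 ≈ -988.13)
u(v, j) = -63/20 + v/9 (u(v, j) = v/9 - 63/20 = -63/20 + v/9)
(I + (-15186 + u(H, 87))/(-12431 + 5483)) + 18755 = (-7905/8 + (-15186 + (-63/20 + (⅑)*387))/(-12431 + 5483)) + 18755 = (-7905/8 + (-15186 + (-63/20 + 43))/(-6948)) + 18755 = (-7905/8 + (-15186 + 797/20)*(-1/6948)) + 18755 = (-7905/8 - 302923/20*(-1/6948)) + 18755 = (-7905/8 + 302923/138960) + 18755 = -137006927/138960 + 18755 = 2469187873/138960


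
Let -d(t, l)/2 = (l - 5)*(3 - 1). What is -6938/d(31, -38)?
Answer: -3469/86 ≈ -40.337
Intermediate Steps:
d(t, l) = 20 - 4*l (d(t, l) = -2*(l - 5)*(3 - 1) = -2*(-5 + l)*2 = -2*(-10 + 2*l) = 20 - 4*l)
-6938/d(31, -38) = -6938/(20 - 4*(-38)) = -6938/(20 + 152) = -6938/172 = -6938*1/172 = -3469/86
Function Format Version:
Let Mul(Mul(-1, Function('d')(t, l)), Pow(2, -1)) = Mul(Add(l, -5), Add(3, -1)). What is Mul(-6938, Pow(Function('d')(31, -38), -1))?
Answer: Rational(-3469, 86) ≈ -40.337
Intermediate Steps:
Function('d')(t, l) = Add(20, Mul(-4, l)) (Function('d')(t, l) = Mul(-2, Mul(Add(l, -5), Add(3, -1))) = Mul(-2, Mul(Add(-5, l), 2)) = Mul(-2, Add(-10, Mul(2, l))) = Add(20, Mul(-4, l)))
Mul(-6938, Pow(Function('d')(31, -38), -1)) = Mul(-6938, Pow(Add(20, Mul(-4, -38)), -1)) = Mul(-6938, Pow(Add(20, 152), -1)) = Mul(-6938, Pow(172, -1)) = Mul(-6938, Rational(1, 172)) = Rational(-3469, 86)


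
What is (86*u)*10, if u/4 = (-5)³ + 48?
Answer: -264880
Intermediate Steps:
u = -308 (u = 4*((-5)³ + 48) = 4*(-125 + 48) = 4*(-77) = -308)
(86*u)*10 = (86*(-308))*10 = -26488*10 = -264880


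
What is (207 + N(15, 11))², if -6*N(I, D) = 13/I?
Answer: 346592689/8100 ≈ 42789.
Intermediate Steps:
N(I, D) = -13/(6*I)
(207 + N(15, 11))² = (207 - 13/6/15)² = (207 - 13/6*1/15)² = (207 - 13/90)² = (18617/90)² = 346592689/8100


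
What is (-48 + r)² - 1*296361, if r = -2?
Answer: -293861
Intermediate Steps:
(-48 + r)² - 1*296361 = (-48 - 2)² - 1*296361 = (-50)² - 296361 = 2500 - 296361 = -293861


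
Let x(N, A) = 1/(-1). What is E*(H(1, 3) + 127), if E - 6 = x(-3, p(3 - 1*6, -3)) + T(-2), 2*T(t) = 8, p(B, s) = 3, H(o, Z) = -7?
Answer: 1080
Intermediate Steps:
T(t) = 4 (T(t) = (½)*8 = 4)
x(N, A) = -1
E = 9 (E = 6 + (-1 + 4) = 6 + 3 = 9)
E*(H(1, 3) + 127) = 9*(-7 + 127) = 9*120 = 1080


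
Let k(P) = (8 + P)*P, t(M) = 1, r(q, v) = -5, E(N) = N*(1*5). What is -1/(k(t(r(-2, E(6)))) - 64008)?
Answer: 1/63999 ≈ 1.5625e-5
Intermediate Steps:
E(N) = 5*N (E(N) = N*5 = 5*N)
k(P) = P*(8 + P)
-1/(k(t(r(-2, E(6)))) - 64008) = -1/(1*(8 + 1) - 64008) = -1/(1*9 - 64008) = -1/(9 - 64008) = -1/(-63999) = -1*(-1/63999) = 1/63999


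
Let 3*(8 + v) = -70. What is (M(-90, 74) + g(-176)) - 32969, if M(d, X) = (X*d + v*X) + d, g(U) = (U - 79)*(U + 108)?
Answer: -74093/3 ≈ -24698.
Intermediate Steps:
v = -94/3 (v = -8 + (1/3)*(-70) = -8 - 70/3 = -94/3 ≈ -31.333)
g(U) = (-79 + U)*(108 + U)
M(d, X) = d - 94*X/3 + X*d (M(d, X) = (X*d - 94*X/3) + d = (-94*X/3 + X*d) + d = d - 94*X/3 + X*d)
(M(-90, 74) + g(-176)) - 32969 = ((-90 - 94/3*74 + 74*(-90)) + (-8532 + (-176)**2 + 29*(-176))) - 32969 = ((-90 - 6956/3 - 6660) + (-8532 + 30976 - 5104)) - 32969 = (-27206/3 + 17340) - 32969 = 24814/3 - 32969 = -74093/3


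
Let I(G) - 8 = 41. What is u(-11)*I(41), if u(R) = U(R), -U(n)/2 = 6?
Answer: -588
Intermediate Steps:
U(n) = -12 (U(n) = -2*6 = -12)
u(R) = -12
I(G) = 49 (I(G) = 8 + 41 = 49)
u(-11)*I(41) = -12*49 = -588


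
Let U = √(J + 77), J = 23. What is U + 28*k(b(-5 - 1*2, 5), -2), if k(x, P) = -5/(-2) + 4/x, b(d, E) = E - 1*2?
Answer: 352/3 ≈ 117.33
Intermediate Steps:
b(d, E) = -2 + E (b(d, E) = E - 2 = -2 + E)
k(x, P) = 5/2 + 4/x (k(x, P) = -5*(-½) + 4/x = 5/2 + 4/x)
U = 10 (U = √(23 + 77) = √100 = 10)
U + 28*k(b(-5 - 1*2, 5), -2) = 10 + 28*(5/2 + 4/(-2 + 5)) = 10 + 28*(5/2 + 4/3) = 10 + 28*(23/6) = 10 + 322/3 = 352/3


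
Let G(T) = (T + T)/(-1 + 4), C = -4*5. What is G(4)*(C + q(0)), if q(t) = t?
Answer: -160/3 ≈ -53.333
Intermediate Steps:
C = -20
G(T) = 2*T/3 (G(T) = (2*T)/3 = (2*T)*(⅓) = 2*T/3)
G(4)*(C + q(0)) = ((⅔)*4)*(-20 + 0) = (8/3)*(-20) = -160/3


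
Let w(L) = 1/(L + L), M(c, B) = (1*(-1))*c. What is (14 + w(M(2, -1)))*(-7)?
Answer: -385/4 ≈ -96.250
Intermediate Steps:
M(c, B) = -c
w(L) = 1/(2*L)
(14 + w(M(2, -1)))*(-7) = (14 + 1/(2*((-1*2))))*(-7) = (14 + (½)/(-2))*(-7) = (14 + (½)*(-½))*(-7) = (14 - ¼)*(-7) = (55/4)*(-7) = -385/4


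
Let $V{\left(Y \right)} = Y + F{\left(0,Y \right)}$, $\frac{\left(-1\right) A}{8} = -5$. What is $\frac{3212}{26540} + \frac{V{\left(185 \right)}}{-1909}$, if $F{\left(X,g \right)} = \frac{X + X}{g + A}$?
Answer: $\frac{305452}{12666215} \approx 0.024116$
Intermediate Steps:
$A = 40$ ($A = \left(-8\right) \left(-5\right) = 40$)
$F{\left(X,g \right)} = \frac{2 X}{40 + g}$ ($F{\left(X,g \right)} = \frac{X + X}{g + 40} = \frac{2 X}{40 + g}$)
$V{\left(Y \right)} = Y$ ($V{\left(Y \right)} = Y + 2 \cdot 0 \frac{1}{40 + Y} = Y + 0 = Y$)
$\frac{3212}{26540} + \frac{V{\left(185 \right)}}{-1909} = \frac{3212}{26540} + \frac{185}{-1909} = 3212 \cdot \frac{1}{26540} + 185 \left(- \frac{1}{1909}\right) = \frac{803}{6635} - \frac{185}{1909} = \frac{305452}{12666215}$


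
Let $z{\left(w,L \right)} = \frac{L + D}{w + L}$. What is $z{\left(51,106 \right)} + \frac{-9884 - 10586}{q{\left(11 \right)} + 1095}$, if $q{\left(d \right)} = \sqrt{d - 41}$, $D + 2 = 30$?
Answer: $- \frac{223895112}{12550109} + \frac{4094 i \sqrt{30}}{239811} \approx -17.84 + 0.093506 i$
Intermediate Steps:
$D = 28$ ($D = -2 + 30 = 28$)
$z{\left(w,L \right)} = \frac{28 + L}{L + w}$ ($z{\left(w,L \right)} = \frac{L + 28}{w + L} = \frac{28 + L}{L + w}$)
$q{\left(d \right)} = \sqrt{-41 + d}$
$z{\left(51,106 \right)} + \frac{-9884 - 10586}{q{\left(11 \right)} + 1095} = \frac{28 + 106}{106 + 51} + \frac{-9884 - 10586}{\sqrt{-41 + 11} + 1095} = \frac{1}{157} \cdot 134 - \frac{20470}{\sqrt{-30} + 1095} = \frac{1}{157} \cdot 134 - \frac{20470}{i \sqrt{30} + 1095} = \frac{134}{157} - \frac{20470}{1095 + i \sqrt{30}}$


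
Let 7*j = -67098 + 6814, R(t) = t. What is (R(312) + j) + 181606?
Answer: 173306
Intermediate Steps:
j = -8612 (j = (-67098 + 6814)/7 = (⅐)*(-60284) = -8612)
(R(312) + j) + 181606 = (312 - 8612) + 181606 = -8300 + 181606 = 173306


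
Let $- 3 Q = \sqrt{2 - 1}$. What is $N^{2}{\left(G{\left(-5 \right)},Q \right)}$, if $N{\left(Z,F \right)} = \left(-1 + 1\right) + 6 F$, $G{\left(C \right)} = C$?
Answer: $4$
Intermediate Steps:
$Q = - \frac{1}{3}$ ($Q = - \frac{\sqrt{2 - 1}}{3} = - \frac{\sqrt{1}}{3} = \left(- \frac{1}{3}\right) 1 = - \frac{1}{3} \approx -0.33333$)
$N{\left(Z,F \right)} = 6 F$ ($N{\left(Z,F \right)} = 0 + 6 F = 6 F$)
$N^{2}{\left(G{\left(-5 \right)},Q \right)} = \left(6 \left(- \frac{1}{3}\right)\right)^{2} = \left(-2\right)^{2} = 4$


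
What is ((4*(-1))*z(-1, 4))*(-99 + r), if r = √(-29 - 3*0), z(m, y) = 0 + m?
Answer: -396 + 4*I*√29 ≈ -396.0 + 21.541*I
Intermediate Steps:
z(m, y) = m
r = I*√29 (r = √(-29 + 0) = √(-29) = I*√29 ≈ 5.3852*I)
((4*(-1))*z(-1, 4))*(-99 + r) = ((4*(-1))*(-1))*(-99 + I*√29) = (-4*(-1))*(-99 + I*√29) = 4*(-99 + I*√29) = -396 + 4*I*√29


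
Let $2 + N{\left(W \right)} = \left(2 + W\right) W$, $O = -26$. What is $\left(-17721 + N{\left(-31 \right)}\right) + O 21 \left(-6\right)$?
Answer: $-13548$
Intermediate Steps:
$N{\left(W \right)} = -2 + W \left(2 + W\right)$ ($N{\left(W \right)} = -2 + \left(2 + W\right) W = -2 + W \left(2 + W\right)$)
$\left(-17721 + N{\left(-31 \right)}\right) + O 21 \left(-6\right) = \left(-17721 + \left(-2 + \left(-31\right)^{2} + 2 \left(-31\right)\right)\right) + \left(-26\right) 21 \left(-6\right) = \left(-17721 - -897\right) - -3276 = \left(-17721 + 897\right) + 3276 = -16824 + 3276 = -13548$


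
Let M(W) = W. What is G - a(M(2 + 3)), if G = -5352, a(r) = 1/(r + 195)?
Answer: -1070401/200 ≈ -5352.0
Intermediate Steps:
a(r) = 1/(195 + r)
G - a(M(2 + 3)) = -5352 - 1/(195 + (2 + 3)) = -5352 - 1/(195 + 5) = -5352 - 1/200 = -1070401/200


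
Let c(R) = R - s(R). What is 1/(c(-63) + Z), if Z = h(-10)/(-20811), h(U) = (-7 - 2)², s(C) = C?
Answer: -6937/27 ≈ -256.93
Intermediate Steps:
c(R) = 0 (c(R) = R - R = 0)
h(U) = 81 (h(U) = (-9)² = 81)
Z = -27/6937 (Z = 81/(-20811) = 81*(-1/20811) = -27/6937 ≈ -0.0038922)
1/(c(-63) + Z) = 1/(0 - 27/6937) = 1/(-27/6937) = -6937/27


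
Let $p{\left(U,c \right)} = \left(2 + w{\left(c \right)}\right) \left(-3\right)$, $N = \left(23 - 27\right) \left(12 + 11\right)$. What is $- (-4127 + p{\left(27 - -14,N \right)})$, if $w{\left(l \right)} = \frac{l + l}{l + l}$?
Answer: $4136$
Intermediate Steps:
$N = -92$ ($N = \left(-4\right) 23 = -92$)
$w{\left(l \right)} = 1$ ($w{\left(l \right)} = \frac{2 l}{2 l} = 2 l \frac{1}{2 l} = 1$)
$p{\left(U,c \right)} = -9$ ($p{\left(U,c \right)} = \left(2 + 1\right) \left(-3\right) = 3 \left(-3\right) = -9$)
$- (-4127 + p{\left(27 - -14,N \right)}) = - (-4127 - 9) = \left(-1\right) \left(-4136\right) = 4136$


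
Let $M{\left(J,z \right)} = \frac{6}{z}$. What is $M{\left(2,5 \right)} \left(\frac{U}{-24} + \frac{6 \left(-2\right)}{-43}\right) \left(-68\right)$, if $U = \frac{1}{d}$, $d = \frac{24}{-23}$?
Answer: $- \frac{134317}{5160} \approx -26.03$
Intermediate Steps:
$d = - \frac{24}{23}$ ($d = 24 \left(- \frac{1}{23}\right) = - \frac{24}{23} \approx -1.0435$)
$U = - \frac{23}{24}$ ($U = \frac{1}{- \frac{24}{23}} = - \frac{23}{24} \approx -0.95833$)
$M{\left(2,5 \right)} \left(\frac{U}{-24} + \frac{6 \left(-2\right)}{-43}\right) \left(-68\right) = \frac{6}{5} \left(- \frac{23}{24 \left(-24\right)} + \frac{6 \left(-2\right)}{-43}\right) \left(-68\right) = 6 \cdot \frac{1}{5} \left(\left(- \frac{23}{24}\right) \left(- \frac{1}{24}\right) - - \frac{12}{43}\right) \left(-68\right) = \frac{6 \left(\frac{23}{576} + \frac{12}{43}\right)}{5} \left(-68\right) = \frac{6}{5} \cdot \frac{7901}{24768} \left(-68\right) = \frac{7901}{20640} \left(-68\right) = - \frac{134317}{5160}$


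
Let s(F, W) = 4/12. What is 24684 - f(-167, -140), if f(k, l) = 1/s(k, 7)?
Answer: 24681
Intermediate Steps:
s(F, W) = ⅓ (s(F, W) = 4*(1/12) = ⅓)
f(k, l) = 3 (f(k, l) = 1/(⅓) = 3)
24684 - f(-167, -140) = 24684 - 1*3 = 24684 - 3 = 24681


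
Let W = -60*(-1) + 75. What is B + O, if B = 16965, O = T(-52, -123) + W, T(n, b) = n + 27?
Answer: 17075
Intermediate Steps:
T(n, b) = 27 + n
W = 135 (W = 60 + 75 = 135)
O = 110 (O = (27 - 52) + 135 = -25 + 135 = 110)
B + O = 16965 + 110 = 17075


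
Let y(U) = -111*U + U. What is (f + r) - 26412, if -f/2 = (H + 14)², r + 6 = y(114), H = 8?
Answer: -39926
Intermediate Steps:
y(U) = -110*U
r = -12546 (r = -6 - 110*114 = -6 - 12540 = -12546)
f = -968 (f = -2*(8 + 14)² = -2*22² = -2*484 = -968)
(f + r) - 26412 = (-968 - 12546) - 26412 = -13514 - 26412 = -39926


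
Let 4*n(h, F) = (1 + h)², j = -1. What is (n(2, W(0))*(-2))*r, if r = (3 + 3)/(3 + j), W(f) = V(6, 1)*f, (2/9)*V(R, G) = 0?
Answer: -27/2 ≈ -13.500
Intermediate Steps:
V(R, G) = 0 (V(R, G) = (9/2)*0 = 0)
W(f) = 0 (W(f) = 0*f = 0)
r = 3 (r = (3 + 3)/(3 - 1) = 6/2 = 6*(½) = 3)
n(h, F) = (1 + h)²/4
(n(2, W(0))*(-2))*r = (((1 + 2)²/4)*(-2))*3 = (((¼)*3²)*(-2))*3 = (((¼)*9)*(-2))*3 = ((9/4)*(-2))*3 = -9/2*3 = -27/2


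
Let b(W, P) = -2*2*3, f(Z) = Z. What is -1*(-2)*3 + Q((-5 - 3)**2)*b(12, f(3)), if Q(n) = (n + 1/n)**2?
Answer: -50350083/1024 ≈ -49170.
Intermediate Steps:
b(W, P) = -12 (b(W, P) = -4*3 = -12)
-1*(-2)*3 + Q((-5 - 3)**2)*b(12, f(3)) = -1*(-2)*3 + ((1 + ((-5 - 3)**2)**2)**2/((-5 - 3)**2)**2)*(-12) = 2*3 + ((1 + ((-8)**2)**2)**2/((-8)**2)**2)*(-12) = 6 + ((1 + 64**2)**2/64**2)*(-12) = 6 + ((1 + 4096)**2/4096)*(-12) = 6 + ((1/4096)*4097**2)*(-12) = 6 + ((1/4096)*16785409)*(-12) = 6 + (16785409/4096)*(-12) = 6 - 50356227/1024 = -50350083/1024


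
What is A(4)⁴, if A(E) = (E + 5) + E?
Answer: 28561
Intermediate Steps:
A(E) = 5 + 2*E (A(E) = (5 + E) + E = 5 + 2*E)
A(4)⁴ = (5 + 2*4)⁴ = (5 + 8)⁴ = 13⁴ = 28561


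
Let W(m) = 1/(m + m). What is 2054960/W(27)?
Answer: 110967840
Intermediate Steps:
W(m) = 1/(2*m)
2054960/W(27) = 2054960/(((1/2)/27)) = 2054960/(((1/2)*(1/27))) = 2054960/(1/54) = 2054960*54 = 110967840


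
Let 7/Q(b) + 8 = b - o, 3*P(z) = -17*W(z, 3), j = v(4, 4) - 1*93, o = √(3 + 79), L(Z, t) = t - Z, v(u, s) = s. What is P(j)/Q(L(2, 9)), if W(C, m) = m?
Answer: 17/7 + 17*√82/7 ≈ 24.420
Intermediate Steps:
o = √82 ≈ 9.0554
j = -89 (j = 4 - 1*93 = 4 - 93 = -89)
P(z) = -17 (P(z) = (-17*3)/3 = (⅓)*(-51) = -17)
Q(b) = 7/(-8 + b - √82) (Q(b) = 7/(-8 + (b - √82)) = 7/(-8 + b - √82))
P(j)/Q(L(2, 9)) = -(-17/7 - 17*√82/7) = -17*(-⅐ - √82/7) = 17/7 + 17*√82/7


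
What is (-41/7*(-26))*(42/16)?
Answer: 1599/4 ≈ 399.75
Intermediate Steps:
(-41/7*(-26))*(42/16) = (-41*1/7*(-26))*(42*(1/16)) = -41/7*(-26)*(21/8) = (1066/7)*(21/8) = 1599/4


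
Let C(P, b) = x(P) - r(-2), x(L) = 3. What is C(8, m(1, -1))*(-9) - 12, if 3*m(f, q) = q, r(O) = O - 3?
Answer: -84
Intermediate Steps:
r(O) = -3 + O
m(f, q) = q/3
C(P, b) = 8 (C(P, b) = 3 - (-3 - 2) = 3 - 1*(-5) = 3 + 5 = 8)
C(8, m(1, -1))*(-9) - 12 = 8*(-9) - 12 = -72 - 12 = -84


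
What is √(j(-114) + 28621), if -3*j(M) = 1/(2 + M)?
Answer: √201949797/84 ≈ 169.18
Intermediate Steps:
j(M) = -1/(3*(2 + M))
√(j(-114) + 28621) = √(-1/(6 + 3*(-114)) + 28621) = √(-1/(6 - 342) + 28621) = √(-1/(-336) + 28621) = √(-1*(-1/336) + 28621) = √(1/336 + 28621) = √(9616657/336) = √201949797/84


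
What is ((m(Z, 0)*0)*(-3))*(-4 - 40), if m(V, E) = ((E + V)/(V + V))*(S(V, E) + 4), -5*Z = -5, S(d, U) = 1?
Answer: 0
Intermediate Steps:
Z = 1 (Z = -⅕*(-5) = 1)
m(V, E) = 5*(E + V)/(2*V) (m(V, E) = ((E + V)/(V + V))*(1 + 4) = ((E + V)/((2*V)))*5 = ((E + V)*(1/(2*V)))*5 = ((E + V)/(2*V))*5 = 5*(E + V)/(2*V))
((m(Z, 0)*0)*(-3))*(-4 - 40) = ((((5/2)*(0 + 1)/1)*0)*(-3))*(-4 - 40) = ((((5/2)*1*1)*0)*(-3))*(-44) = (((5/2)*0)*(-3))*(-44) = (0*(-3))*(-44) = 0*(-44) = 0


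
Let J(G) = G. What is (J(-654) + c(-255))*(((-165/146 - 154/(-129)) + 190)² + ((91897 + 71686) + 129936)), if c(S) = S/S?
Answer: -76355869807740785/354719556 ≈ -2.1526e+8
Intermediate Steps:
c(S) = 1
(J(-654) + c(-255))*(((-165/146 - 154/(-129)) + 190)² + ((91897 + 71686) + 129936)) = (-654 + 1)*(((-165/146 - 154/(-129)) + 190)² + ((91897 + 71686) + 129936)) = -653*(((-165*1/146 - 154*(-1/129)) + 190)² + (163583 + 129936)) = -653*(((-165/146 + 154/129) + 190)² + 293519) = -653*((1199/18834 + 190)² + 293519) = -653*((3579659/18834)² + 293519) = -653*(12813958556281/354719556 + 293519) = -653*116930887913845/354719556 = -76355869807740785/354719556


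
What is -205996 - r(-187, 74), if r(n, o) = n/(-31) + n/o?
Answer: -472562865/2294 ≈ -2.0600e+5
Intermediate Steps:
r(n, o) = -n/31 + n/o (r(n, o) = n*(-1/31) + n/o = -n/31 + n/o)
-205996 - r(-187, 74) = -205996 - (-1/31*(-187) - 187/74) = -205996 - (187/31 - 187*1/74) = -205996 - (187/31 - 187/74) = -205996 - 1*8041/2294 = -205996 - 8041/2294 = -472562865/2294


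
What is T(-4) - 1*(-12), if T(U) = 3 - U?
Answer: 19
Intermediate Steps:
T(-4) - 1*(-12) = (3 - 1*(-4)) - 1*(-12) = (3 + 4) + 12 = 7 + 12 = 19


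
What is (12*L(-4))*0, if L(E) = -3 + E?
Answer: 0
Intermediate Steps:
(12*L(-4))*0 = (12*(-3 - 4))*0 = (12*(-7))*0 = -84*0 = 0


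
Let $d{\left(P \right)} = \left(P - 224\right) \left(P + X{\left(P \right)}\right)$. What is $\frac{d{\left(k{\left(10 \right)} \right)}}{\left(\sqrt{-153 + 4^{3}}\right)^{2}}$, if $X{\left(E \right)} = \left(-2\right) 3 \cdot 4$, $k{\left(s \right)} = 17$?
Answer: $- \frac{1449}{89} \approx -16.281$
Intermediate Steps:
$X{\left(E \right)} = -24$ ($X{\left(E \right)} = \left(-6\right) 4 = -24$)
$d{\left(P \right)} = \left(-224 + P\right) \left(-24 + P\right)$ ($d{\left(P \right)} = \left(P - 224\right) \left(P - 24\right) = \left(-224 + P\right) \left(-24 + P\right)$)
$\frac{d{\left(k{\left(10 \right)} \right)}}{\left(\sqrt{-153 + 4^{3}}\right)^{2}} = \frac{5376 + 17^{2} - 4216}{\left(\sqrt{-153 + 4^{3}}\right)^{2}} = \frac{5376 + 289 - 4216}{\left(\sqrt{-153 + 64}\right)^{2}} = \frac{1449}{\left(\sqrt{-89}\right)^{2}} = \frac{1449}{\left(i \sqrt{89}\right)^{2}} = \frac{1449}{-89} = 1449 \left(- \frac{1}{89}\right) = - \frac{1449}{89}$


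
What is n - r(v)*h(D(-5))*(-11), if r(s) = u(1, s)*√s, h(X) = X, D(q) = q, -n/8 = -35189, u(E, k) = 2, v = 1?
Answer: 281402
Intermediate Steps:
n = 281512 (n = -8*(-35189) = 281512)
r(s) = 2*√s
n - r(v)*h(D(-5))*(-11) = 281512 - (2*√1)*(-5)*(-11) = 281512 - (2*1)*(-5)*(-11) = 281512 - 2*(-5)*(-11) = 281512 - (-10)*(-11) = 281512 - 1*110 = 281512 - 110 = 281402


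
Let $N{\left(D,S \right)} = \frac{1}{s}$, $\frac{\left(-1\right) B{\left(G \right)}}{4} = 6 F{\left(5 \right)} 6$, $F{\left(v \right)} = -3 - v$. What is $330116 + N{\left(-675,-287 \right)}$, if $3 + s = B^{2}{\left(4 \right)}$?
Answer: $\frac{438097273717}{1327101} \approx 3.3012 \cdot 10^{5}$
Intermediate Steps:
$B{\left(G \right)} = 1152$ ($B{\left(G \right)} = - 4 \cdot 6 \left(-3 - 5\right) 6 = - 4 \cdot 6 \left(\left(-8\right) 6\right) = - 4 \cdot 6 \left(-48\right) = \left(-4\right) \left(-288\right) = 1152$)
$s = 1327101$ ($s = -3 + 1152^{2} = -3 + 1327104 = 1327101$)
$N{\left(D,S \right)} = \frac{1}{1327101}$
$330116 + N{\left(-675,-287 \right)} = 330116 + \frac{1}{1327101} = \frac{438097273717}{1327101}$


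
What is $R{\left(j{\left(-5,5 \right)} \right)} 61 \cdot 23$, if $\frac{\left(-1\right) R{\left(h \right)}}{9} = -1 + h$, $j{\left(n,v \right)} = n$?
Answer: $75762$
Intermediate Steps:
$R{\left(h \right)} = 9 - 9 h$ ($R{\left(h \right)} = - 9 \left(-1 + h\right) = 9 - 9 h$)
$R{\left(j{\left(-5,5 \right)} \right)} 61 \cdot 23 = \left(9 - -45\right) 61 \cdot 23 = \left(9 + 45\right) 61 \cdot 23 = 54 \cdot 61 \cdot 23 = 3294 \cdot 23 = 75762$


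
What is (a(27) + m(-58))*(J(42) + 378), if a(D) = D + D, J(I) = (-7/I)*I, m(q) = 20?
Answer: 27454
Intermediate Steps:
J(I) = -7
a(D) = 2*D
(a(27) + m(-58))*(J(42) + 378) = (2*27 + 20)*(-7 + 378) = (54 + 20)*371 = 74*371 = 27454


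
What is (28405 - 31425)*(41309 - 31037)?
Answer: -31021440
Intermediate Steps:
(28405 - 31425)*(41309 - 31037) = -3020*10272 = -31021440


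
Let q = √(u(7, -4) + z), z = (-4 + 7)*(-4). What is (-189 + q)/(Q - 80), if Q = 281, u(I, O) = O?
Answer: -63/67 + 4*I/201 ≈ -0.9403 + 0.019901*I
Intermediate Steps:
z = -12 (z = 3*(-4) = -12)
q = 4*I (q = √(-4 - 12) = √(-16) = 4*I ≈ 4.0*I)
(-189 + q)/(Q - 80) = (-189 + 4*I)/(281 - 80) = (-189 + 4*I)/201 = (-189 + 4*I)*(1/201) = -63/67 + 4*I/201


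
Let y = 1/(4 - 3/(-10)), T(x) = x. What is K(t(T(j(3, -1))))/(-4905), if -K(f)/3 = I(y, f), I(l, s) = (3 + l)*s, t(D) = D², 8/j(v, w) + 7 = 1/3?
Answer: 1668/585875 ≈ 0.0028470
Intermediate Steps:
j(v, w) = -6/5 (j(v, w) = 8/(-7 + 1/3) = 8/(-7 + ⅓) = 8/(-20/3) = 8*(-3/20) = -6/5)
y = 10/43 (y = 1/(4 - 3*(-⅒)) = 1/(4 + 3/10) = 1/(43/10) = 10/43 ≈ 0.23256)
I(l, s) = s*(3 + l)
K(f) = -417*f/43 (K(f) = -3*f*(3 + 10/43) = -3*f*139/43 = -417*f/43)
K(t(T(j(3, -1))))/(-4905) = -417*(-6/5)²/43/(-4905) = -417/43*36/25*(-1/4905) = -15012/1075*(-1/4905) = 1668/585875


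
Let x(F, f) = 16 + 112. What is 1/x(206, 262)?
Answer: 1/128 ≈ 0.0078125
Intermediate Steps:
x(F, f) = 128
1/x(206, 262) = 1/128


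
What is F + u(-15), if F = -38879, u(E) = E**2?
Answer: -38654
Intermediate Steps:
F + u(-15) = -38879 + (-15)**2 = -38879 + 225 = -38654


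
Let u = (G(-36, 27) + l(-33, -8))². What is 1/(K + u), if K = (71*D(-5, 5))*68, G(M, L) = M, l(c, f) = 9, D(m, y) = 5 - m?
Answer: 1/49009 ≈ 2.0404e-5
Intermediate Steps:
u = 729 (u = (-36 + 9)² = (-27)² = 729)
K = 48280 (K = (71*(5 - 1*(-5)))*68 = (71*(5 + 5))*68 = (71*10)*68 = 710*68 = 48280)
1/(K + u) = 1/(48280 + 729) = 1/49009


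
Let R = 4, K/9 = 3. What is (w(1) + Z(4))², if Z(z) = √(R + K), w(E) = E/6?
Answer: 1117/36 + √31/3 ≈ 32.884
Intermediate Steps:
w(E) = E/6 (w(E) = E*(⅙) = E/6)
K = 27 (K = 9*3 = 27)
Z(z) = √31 (Z(z) = √(4 + 27) = √31)
(w(1) + Z(4))² = ((⅙)*1 + √31)² = (⅙ + √31)²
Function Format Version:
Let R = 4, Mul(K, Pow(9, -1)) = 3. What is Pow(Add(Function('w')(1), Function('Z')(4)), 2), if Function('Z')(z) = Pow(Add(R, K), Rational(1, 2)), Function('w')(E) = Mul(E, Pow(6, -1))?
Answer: Add(Rational(1117, 36), Mul(Rational(1, 3), Pow(31, Rational(1, 2)))) ≈ 32.884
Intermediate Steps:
Function('w')(E) = Mul(Rational(1, 6), E) (Function('w')(E) = Mul(E, Rational(1, 6)) = Mul(Rational(1, 6), E))
K = 27 (K = Mul(9, 3) = 27)
Function('Z')(z) = Pow(31, Rational(1, 2)) (Function('Z')(z) = Pow(Add(4, 27), Rational(1, 2)) = Pow(31, Rational(1, 2)))
Pow(Add(Function('w')(1), Function('Z')(4)), 2) = Pow(Add(Mul(Rational(1, 6), 1), Pow(31, Rational(1, 2))), 2) = Pow(Add(Rational(1, 6), Pow(31, Rational(1, 2))), 2)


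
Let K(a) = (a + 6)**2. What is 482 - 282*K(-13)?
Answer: -13336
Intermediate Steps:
K(a) = (6 + a)**2
482 - 282*K(-13) = 482 - 282*(6 - 13)**2 = 482 - 282*(-7)**2 = 482 - 282*49 = 482 - 13818 = -13336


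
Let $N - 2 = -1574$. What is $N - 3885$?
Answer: $-5457$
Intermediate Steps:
$N = -1572$ ($N = 2 - 1574 = -1572$)
$N - 3885 = -1572 - 3885 = -5457$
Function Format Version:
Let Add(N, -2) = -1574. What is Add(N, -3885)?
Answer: -5457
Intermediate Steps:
N = -1572 (N = Add(2, -1574) = -1572)
Add(N, -3885) = Add(-1572, -3885) = -5457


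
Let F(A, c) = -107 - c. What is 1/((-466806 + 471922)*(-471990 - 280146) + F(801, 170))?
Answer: -1/3847928053 ≈ -2.5988e-10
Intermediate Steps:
1/((-466806 + 471922)*(-471990 - 280146) + F(801, 170)) = 1/((-466806 + 471922)*(-471990 - 280146) + (-107 - 1*170)) = 1/(5116*(-752136) + (-107 - 170)) = 1/(-3847927776 - 277) = 1/(-3847928053) = -1/3847928053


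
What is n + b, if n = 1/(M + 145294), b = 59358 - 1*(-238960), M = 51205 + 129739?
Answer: 97322667685/326238 ≈ 2.9832e+5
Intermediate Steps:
M = 180944
b = 298318 (b = 59358 + 238960 = 298318)
n = 1/326238 (n = 1/(180944 + 145294) = 1/326238 ≈ 3.0652e-6)
n + b = 1/326238 + 298318 = 97322667685/326238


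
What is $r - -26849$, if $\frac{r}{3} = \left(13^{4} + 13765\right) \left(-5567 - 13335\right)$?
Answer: $-2400111307$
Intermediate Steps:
$r = -2400138156$ ($r = 3 \left(13^{4} + 13765\right) \left(-5567 - 13335\right) = 3 \left(28561 + 13765\right) \left(-18902\right) = 3 \cdot 42326 \left(-18902\right) = 3 \left(-800046052\right) = -2400138156$)
$r - -26849 = -2400138156 - -26849 = -2400138156 + 26849 = -2400111307$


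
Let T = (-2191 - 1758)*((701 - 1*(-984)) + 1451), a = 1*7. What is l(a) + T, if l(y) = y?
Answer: -12384057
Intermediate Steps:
a = 7
T = -12384064 (T = -3949*((701 + 984) + 1451) = -3949*(1685 + 1451) = -3949*3136 = -12384064)
l(a) + T = 7 - 12384064 = -12384057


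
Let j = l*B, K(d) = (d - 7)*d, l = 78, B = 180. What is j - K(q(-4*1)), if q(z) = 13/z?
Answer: 224107/16 ≈ 14007.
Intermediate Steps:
K(d) = d*(-7 + d) (K(d) = (-7 + d)*d = d*(-7 + d))
j = 14040 (j = 78*180 = 14040)
j - K(q(-4*1)) = 14040 - 13/((-4*1))*(-7 + 13/((-4*1))) = 14040 - 13/(-4)*(-7 + 13/(-4)) = 14040 - 13*(-¼)*(-7 + 13*(-¼)) = 14040 - (-13)*(-7 - 13/4)/4 = 14040 - (-13)*(-41)/(4*4) = 14040 - 1*533/16 = 14040 - 533/16 = 224107/16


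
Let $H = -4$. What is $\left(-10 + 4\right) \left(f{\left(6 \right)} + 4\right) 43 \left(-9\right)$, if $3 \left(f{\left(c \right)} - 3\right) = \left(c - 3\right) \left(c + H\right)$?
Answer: $20898$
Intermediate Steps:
$f{\left(c \right)} = 3 + \frac{\left(-4 + c\right) \left(-3 + c\right)}{3}$ ($f{\left(c \right)} = 3 + \frac{\left(c - 3\right) \left(c - 4\right)}{3} = 3 + \frac{\left(-3 + c\right) \left(-4 + c\right)}{3} = 3 + \frac{\left(-4 + c\right) \left(-3 + c\right)}{3}$)
$\left(-10 + 4\right) \left(f{\left(6 \right)} + 4\right) 43 \left(-9\right) = \left(-10 + 4\right) \left(\left(7 - 14 + \frac{6^{2}}{3}\right) + 4\right) 43 \left(-9\right) = - 6 \left(\left(7 - 14 + \frac{1}{3} \cdot 36\right) + 4\right) 43 \left(-9\right) = - 6 \left(\left(7 - 14 + 12\right) + 4\right) 43 \left(-9\right) = - 6 \left(5 + 4\right) 43 \left(-9\right) = \left(-6\right) 9 \cdot 43 \left(-9\right) = \left(-54\right) 43 \left(-9\right) = \left(-2322\right) \left(-9\right) = 20898$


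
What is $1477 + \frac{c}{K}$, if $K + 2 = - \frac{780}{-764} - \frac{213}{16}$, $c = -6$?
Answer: $\frac{64526311}{43675} \approx 1477.4$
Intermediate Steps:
$K = - \frac{43675}{3056}$ ($K = -2 - \left(- \frac{195}{191} + \frac{213}{16}\right) = -2 - \frac{37563}{3056} = - \frac{43675}{3056} \approx -14.292$)
$1477 + \frac{c}{K} = 1477 - \frac{6}{- \frac{43675}{3056}} = 1477 - - \frac{18336}{43675} = 1477 + \frac{18336}{43675} = \frac{64526311}{43675}$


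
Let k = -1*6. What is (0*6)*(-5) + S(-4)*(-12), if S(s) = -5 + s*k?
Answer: -228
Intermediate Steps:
k = -6
S(s) = -5 - 6*s (S(s) = -5 + s*(-6) = -5 - 6*s)
(0*6)*(-5) + S(-4)*(-12) = (0*6)*(-5) + (-5 - 6*(-4))*(-12) = 0*(-5) + (-5 + 24)*(-12) = 0 + 19*(-12) = 0 - 228 = -228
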